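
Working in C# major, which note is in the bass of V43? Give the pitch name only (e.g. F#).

D#

V in C# major has root G#; the chord is G#-B#-D#-F#.
The figure 43 means second inversion — the fifth is in the bass.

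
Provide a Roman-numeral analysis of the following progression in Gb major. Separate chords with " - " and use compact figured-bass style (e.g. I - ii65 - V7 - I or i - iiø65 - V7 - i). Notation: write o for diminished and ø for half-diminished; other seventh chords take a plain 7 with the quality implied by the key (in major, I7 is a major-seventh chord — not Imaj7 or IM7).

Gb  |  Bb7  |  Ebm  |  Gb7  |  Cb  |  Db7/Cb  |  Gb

I - V7/vi - vi - V7/IV - IV - V42 - I

Gb: major triad on Gb = scale degree 1 → I.
Bb7 is the secondary dominant of vi (dominant seventh chord on Bb): V7/vi.
Ebm: minor triad on Eb = scale degree 6 → vi.
Gb7: a dominant seventh chord on Gb, the applied dominant of IV → V7/IV.
Cb: major triad on Cb = scale degree 4 → IV.
Db7/Cb: dominant seventh chord on Db = scale degree 5 → V42.
Gb has root Gb, degree 1 in Gb major, so I.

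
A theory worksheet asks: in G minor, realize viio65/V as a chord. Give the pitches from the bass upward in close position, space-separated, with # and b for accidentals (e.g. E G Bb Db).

E G Bb C#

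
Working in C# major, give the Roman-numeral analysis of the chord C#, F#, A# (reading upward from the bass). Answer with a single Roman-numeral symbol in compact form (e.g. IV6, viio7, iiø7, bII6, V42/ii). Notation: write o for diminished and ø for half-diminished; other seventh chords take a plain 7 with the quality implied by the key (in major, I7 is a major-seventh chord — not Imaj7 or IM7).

IV64

The pitches F#-A#-C# form a major triad rooted on F#.
F# is scale degree 4 in C# major, and a major triad on that degree is written IV.
With C# in the bass the chord is in second inversion, so the figured bass is 64.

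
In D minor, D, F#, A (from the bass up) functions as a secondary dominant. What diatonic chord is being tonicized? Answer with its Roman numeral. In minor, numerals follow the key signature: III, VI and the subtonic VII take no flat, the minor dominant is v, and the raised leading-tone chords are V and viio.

iv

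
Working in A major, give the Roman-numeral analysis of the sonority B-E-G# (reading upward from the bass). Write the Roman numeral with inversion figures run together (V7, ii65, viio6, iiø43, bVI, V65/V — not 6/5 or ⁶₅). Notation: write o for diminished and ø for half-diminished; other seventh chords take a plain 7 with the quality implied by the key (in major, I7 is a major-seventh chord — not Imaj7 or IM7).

Stacked in thirds the chord is E-G#-B: a major triad on E.
E is scale degree 5 in A major, and a major triad on that degree is written V.
With B in the bass the chord is in second inversion, so the figured bass is 64.

V64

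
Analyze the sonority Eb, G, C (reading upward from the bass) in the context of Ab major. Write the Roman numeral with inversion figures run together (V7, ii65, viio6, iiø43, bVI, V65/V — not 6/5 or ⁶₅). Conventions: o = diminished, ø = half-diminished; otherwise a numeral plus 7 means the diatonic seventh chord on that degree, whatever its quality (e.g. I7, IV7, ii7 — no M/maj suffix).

iii6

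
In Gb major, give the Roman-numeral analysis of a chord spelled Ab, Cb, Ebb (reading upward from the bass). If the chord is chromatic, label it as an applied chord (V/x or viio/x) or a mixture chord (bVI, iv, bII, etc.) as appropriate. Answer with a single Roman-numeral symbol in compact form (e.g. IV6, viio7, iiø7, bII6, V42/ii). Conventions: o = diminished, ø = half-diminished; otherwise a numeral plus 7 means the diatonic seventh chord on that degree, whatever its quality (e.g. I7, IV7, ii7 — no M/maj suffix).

Stacked in thirds the chord is Ab-Cb-Ebb: a diminished triad on Ab.
Ab is the second degree of Gb major. This is the diminished supertonic triad, borrowed from the parallel minor.

iio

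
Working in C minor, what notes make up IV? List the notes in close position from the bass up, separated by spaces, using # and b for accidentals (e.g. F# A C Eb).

F A C

Scale degree 4 in C minor is F; here the chord built on it is altered to a major triad. IV is the major subdominant, borrowed from the parallel major.
So the chord is F-A-C.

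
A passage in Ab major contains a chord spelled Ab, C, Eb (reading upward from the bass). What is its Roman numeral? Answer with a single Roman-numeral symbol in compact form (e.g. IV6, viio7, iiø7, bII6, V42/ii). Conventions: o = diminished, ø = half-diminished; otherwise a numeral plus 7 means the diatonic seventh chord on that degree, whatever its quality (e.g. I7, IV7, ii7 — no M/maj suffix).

The pitches Ab-C-Eb form a major triad rooted on Ab.
In Ab major, Ab is the tonic; the diatonic major triad there is I.

I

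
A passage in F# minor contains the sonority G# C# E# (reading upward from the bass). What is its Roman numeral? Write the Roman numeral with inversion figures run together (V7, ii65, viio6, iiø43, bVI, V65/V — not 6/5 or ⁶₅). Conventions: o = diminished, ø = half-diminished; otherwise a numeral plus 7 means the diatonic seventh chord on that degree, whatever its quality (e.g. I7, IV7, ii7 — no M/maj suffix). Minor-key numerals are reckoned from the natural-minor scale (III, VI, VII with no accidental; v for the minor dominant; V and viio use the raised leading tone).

V64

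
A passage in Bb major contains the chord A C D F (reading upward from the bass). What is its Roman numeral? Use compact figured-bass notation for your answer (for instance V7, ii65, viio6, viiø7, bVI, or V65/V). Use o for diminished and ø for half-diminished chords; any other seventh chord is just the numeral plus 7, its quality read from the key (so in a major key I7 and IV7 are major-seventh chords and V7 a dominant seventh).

iii43

Stacked in thirds the chord is D-F-A-C: a minor seventh chord on D.
In Bb major, D is the mediant; the diatonic minor seventh chord there is iii7.
With A in the bass the chord is in second inversion, so the figured bass is 43.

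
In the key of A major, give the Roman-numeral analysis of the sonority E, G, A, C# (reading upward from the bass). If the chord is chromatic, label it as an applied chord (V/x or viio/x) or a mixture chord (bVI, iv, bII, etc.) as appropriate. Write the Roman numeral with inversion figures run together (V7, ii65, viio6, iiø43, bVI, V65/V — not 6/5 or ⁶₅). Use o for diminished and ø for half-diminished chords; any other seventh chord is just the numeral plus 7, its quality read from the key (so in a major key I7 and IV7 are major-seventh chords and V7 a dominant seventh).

Stacked in thirds the chord is A-C#-E-G: a dominant seventh chord on A.
A is not a diatonic chord root with this quality in A major, but it lies a perfect fifth above D (IV), so the chord functions as an applied dominant of IV.
With E in the bass the chord is in second inversion, so the figured bass is 43.

V43/IV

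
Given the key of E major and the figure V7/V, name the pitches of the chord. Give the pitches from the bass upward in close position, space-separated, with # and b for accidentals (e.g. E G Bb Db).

F# A# C# E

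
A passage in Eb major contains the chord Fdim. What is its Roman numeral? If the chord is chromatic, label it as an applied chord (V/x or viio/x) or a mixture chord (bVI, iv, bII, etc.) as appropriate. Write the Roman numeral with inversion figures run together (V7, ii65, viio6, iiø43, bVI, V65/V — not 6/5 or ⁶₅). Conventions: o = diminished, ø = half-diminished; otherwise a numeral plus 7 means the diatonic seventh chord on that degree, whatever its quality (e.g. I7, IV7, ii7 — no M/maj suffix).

iio

The pitches F-Ab-Cb form a diminished triad rooted on F.
F is the second degree of Eb major. This is the diminished supertonic triad, borrowed from the parallel minor.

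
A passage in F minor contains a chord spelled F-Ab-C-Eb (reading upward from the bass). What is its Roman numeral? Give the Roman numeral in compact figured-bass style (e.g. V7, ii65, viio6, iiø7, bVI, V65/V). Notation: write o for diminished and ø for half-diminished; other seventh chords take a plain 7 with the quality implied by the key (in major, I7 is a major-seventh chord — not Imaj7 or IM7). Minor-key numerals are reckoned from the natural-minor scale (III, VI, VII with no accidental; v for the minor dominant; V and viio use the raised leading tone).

i7

Stacked in thirds the chord is F-Ab-C-Eb: a minor seventh chord on F.
In F minor, F is the tonic; the diatonic minor seventh chord there is i7.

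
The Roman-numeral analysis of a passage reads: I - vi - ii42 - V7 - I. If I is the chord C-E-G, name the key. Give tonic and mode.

I is given as C-E-G — a major triad with root C.
If C is scale degree 1 and the mode makes that degree carry a major triad, the tonic is C and the mode is major.

C major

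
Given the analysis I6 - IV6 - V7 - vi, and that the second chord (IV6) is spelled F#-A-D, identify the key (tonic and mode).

A major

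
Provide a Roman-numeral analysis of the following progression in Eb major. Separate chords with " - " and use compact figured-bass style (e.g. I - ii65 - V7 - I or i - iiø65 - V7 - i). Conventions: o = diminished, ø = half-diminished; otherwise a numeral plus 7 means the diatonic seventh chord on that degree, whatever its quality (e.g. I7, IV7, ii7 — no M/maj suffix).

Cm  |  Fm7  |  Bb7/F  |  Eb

Cm has root C, degree 6 in Eb major, so vi.
Fm7: minor seventh chord on F = scale degree 2 → ii7.
Bb7/F has root Bb, degree 5 in Eb major, so V43.
Eb: root Eb is the tonic; major triad there is I.

vi - ii7 - V43 - I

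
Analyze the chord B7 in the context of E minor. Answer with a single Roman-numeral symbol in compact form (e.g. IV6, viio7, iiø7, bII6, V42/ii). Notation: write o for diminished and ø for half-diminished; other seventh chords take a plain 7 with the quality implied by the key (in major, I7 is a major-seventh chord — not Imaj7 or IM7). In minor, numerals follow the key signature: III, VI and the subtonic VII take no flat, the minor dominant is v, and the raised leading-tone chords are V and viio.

V7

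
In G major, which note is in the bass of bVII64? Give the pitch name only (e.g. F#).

C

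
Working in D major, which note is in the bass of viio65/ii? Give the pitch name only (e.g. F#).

F#

The applied chord viio65/ii is rooted on D#: D#-F#-A-C.
The figure 65 means first inversion — the third is in the bass.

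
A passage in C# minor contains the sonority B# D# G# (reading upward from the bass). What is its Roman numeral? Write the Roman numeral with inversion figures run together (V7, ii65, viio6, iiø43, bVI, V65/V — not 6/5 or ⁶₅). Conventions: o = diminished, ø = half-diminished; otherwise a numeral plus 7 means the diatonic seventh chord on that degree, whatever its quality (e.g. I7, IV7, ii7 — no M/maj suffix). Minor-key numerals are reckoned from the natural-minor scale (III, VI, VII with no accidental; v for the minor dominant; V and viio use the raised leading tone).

V6

The pitches G#-B#-D# form a major triad rooted on G#.
G# is scale degree 5 in C# minor, and a major triad on that degree is written V.
With B# in the bass the chord is in first inversion, so the figured bass is 6.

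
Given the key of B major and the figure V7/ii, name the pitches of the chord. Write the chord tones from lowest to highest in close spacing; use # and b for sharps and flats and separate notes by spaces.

G# B# D# F#

V7/ii is a secondary dominant — the dominant seventh of ii. ii in B major is C#, so the applied chord's root is G#, a perfect fifth above.
Building a dominant seventh chord on G# gives G#-B#-D#-F#.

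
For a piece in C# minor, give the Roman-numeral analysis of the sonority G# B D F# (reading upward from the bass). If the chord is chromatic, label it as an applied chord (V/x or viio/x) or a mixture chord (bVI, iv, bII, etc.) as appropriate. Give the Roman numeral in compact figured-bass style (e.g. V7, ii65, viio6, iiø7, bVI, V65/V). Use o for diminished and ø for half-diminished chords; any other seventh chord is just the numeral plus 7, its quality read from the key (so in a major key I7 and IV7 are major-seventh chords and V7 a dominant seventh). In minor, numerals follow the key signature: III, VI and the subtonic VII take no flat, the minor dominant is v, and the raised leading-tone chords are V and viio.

viiø7/VI

The pitches G#-B-D-F# form a half-diminished seventh chord rooted on G#.
G# sits a half step below A (VI in C# minor); a diminished chord there is the applied leading-tone chord of VI.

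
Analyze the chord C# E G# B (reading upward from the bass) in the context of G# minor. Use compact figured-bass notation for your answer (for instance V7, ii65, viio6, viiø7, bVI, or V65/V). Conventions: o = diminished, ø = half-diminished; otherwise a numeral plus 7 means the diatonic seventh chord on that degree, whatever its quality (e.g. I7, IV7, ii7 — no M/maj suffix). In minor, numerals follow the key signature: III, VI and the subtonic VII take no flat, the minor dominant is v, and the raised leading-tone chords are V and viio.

iv7

Stacked in thirds the chord is C#-E-G#-B: a minor seventh chord on C#.
C# is scale degree 4 in G# minor, and a minor seventh chord on that degree is written iv7.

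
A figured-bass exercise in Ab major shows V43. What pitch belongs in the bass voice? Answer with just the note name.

V in Ab major has root Eb; the chord is Eb-G-Bb-Db.
The figure 43 means second inversion — the fifth is in the bass.

Bb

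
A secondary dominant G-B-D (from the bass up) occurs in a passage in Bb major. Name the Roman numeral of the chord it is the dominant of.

ii

The chord is a major triad on G.
A dominant resolves down a perfect fifth: G → C. In Bb major, C is scale degree 2, i.e. ii.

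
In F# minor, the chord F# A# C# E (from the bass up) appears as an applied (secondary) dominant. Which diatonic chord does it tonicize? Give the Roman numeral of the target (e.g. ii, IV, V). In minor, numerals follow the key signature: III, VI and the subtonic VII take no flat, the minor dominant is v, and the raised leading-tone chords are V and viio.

iv

The chord is a dominant seventh chord on F#.
A dominant resolves down a perfect fifth: F# → B. In F# minor, B is scale degree 4, i.e. iv.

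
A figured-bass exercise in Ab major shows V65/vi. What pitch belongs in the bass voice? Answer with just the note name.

E

The applied chord V65/vi is rooted on C: C-E-G-Bb.
The figure 65 means first inversion — the third is in the bass.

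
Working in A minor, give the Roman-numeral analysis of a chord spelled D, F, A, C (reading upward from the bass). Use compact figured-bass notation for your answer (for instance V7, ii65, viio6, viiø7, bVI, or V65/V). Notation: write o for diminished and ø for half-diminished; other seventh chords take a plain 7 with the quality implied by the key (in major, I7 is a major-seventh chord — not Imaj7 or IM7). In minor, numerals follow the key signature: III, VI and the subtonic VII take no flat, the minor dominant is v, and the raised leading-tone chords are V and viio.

iv7

The pitches D-F-A-C form a minor seventh chord rooted on D.
D is scale degree 4 in A minor, and a minor seventh chord on that degree is written iv7.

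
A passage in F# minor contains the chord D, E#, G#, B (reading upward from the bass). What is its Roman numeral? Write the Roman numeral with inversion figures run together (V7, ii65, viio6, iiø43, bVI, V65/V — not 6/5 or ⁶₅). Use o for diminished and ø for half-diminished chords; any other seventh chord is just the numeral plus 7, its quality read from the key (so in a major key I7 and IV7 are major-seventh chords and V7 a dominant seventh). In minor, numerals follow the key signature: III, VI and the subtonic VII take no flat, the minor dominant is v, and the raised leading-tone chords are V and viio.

viio42

Stacked in thirds the chord is E#-G#-B-D: a fully diminished seventh chord on E#.
In F# minor, E# is the leading tone; the diatonic fully diminished seventh chord there is viio7.
With D in the bass the chord is in third inversion, so the figured bass is 42.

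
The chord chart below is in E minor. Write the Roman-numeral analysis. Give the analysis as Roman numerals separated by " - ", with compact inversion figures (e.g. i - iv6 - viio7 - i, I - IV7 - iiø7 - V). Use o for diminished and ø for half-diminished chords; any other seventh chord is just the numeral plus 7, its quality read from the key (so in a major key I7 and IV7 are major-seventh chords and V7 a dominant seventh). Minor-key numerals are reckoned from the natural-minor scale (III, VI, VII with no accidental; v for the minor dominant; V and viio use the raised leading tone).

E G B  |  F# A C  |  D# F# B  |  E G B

E-G-B has root E, degree 1 in E minor, so i.
F#-A-C: diminished triad on F# = scale degree 2 → iio.
D#-F#-B has root B, degree 5 in E minor, so V6.
E-G-B: root E is the tonic; minor triad there is i.

i - iio - V6 - i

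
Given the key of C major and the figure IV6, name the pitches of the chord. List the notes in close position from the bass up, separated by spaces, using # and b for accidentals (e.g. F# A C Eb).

The numeral's case and figure indicate a major triad. In C major its root, the fourth degree, is F.
Stacking thirds from F gives F-A-C.
With the 6 figure the chord is in first inversion; from the bass A upward in close position it reads A-C-F.

A C F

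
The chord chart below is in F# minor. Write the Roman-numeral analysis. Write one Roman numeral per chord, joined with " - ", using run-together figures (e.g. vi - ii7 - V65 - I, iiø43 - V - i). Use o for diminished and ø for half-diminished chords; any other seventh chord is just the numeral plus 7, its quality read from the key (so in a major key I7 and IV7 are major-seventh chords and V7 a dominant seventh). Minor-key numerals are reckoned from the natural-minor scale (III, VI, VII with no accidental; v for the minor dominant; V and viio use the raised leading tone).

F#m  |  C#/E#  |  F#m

i - V6 - i

F#m: minor triad on F# = scale degree 1 → i.
C#/E#: root C# is the dominant; major triad there is V6.
F#m has root F#, degree 1 in F# minor, so i.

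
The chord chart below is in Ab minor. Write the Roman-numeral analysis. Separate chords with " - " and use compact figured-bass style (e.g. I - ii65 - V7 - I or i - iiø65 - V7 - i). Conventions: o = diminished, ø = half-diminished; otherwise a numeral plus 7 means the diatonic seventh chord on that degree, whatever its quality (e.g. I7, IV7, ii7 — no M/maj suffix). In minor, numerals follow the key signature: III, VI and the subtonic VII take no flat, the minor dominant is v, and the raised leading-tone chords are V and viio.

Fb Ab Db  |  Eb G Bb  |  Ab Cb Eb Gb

iv6 - V - i7

Fb-Ab-Db: minor triad on Db = scale degree 4 → iv6.
Eb-G-Bb has root Eb, degree 5 in Ab minor, so V.
Ab-Cb-Eb-Gb has root Ab, degree 1 in Ab minor, so i7.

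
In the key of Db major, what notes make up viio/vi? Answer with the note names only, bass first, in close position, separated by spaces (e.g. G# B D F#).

A C Eb

The slash marks an applied leading-tone chord: viio of vi. In Db major, vi is Bb, so the leading tone to it is A, a half step below.
Building a diminished triad on A gives A-C-Eb.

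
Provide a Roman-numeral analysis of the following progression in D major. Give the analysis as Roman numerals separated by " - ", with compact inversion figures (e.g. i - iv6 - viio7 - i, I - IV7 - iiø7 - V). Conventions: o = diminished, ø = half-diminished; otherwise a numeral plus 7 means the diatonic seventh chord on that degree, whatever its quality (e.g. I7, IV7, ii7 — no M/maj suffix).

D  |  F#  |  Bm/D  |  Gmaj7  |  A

I - V/vi - vi6 - IV7 - V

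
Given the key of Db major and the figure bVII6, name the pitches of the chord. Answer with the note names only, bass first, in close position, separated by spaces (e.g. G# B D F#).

Scale degree 7 in Db major is C; lowering it a half step gives Cb. bVII6 is a major triad on the lowered seventh degree (the subtonic), borrowed from the parallel minor.
So the chord is Cb-Eb-Gb.
With the 6 figure the chord is in first inversion; from the bass Eb upward in close position it reads Eb-Gb-Cb.

Eb Gb Cb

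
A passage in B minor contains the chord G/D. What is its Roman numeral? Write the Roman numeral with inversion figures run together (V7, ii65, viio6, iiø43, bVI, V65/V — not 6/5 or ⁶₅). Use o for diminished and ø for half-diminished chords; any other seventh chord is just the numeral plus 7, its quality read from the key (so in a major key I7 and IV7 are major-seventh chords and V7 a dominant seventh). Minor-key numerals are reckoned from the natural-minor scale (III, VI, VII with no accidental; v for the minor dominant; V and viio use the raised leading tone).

VI64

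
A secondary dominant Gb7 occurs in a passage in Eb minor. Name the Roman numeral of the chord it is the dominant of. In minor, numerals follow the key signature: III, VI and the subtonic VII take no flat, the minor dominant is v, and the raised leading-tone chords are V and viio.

VI

The chord is a dominant seventh chord on Gb.
A dominant resolves down a perfect fifth: Gb → Cb. In Eb minor, Cb is scale degree 6, i.e. VI.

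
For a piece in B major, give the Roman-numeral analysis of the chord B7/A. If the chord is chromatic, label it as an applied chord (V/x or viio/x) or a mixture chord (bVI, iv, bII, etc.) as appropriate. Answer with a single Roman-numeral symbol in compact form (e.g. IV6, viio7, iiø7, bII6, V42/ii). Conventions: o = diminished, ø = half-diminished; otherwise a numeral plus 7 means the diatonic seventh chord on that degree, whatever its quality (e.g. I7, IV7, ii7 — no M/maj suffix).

V42/IV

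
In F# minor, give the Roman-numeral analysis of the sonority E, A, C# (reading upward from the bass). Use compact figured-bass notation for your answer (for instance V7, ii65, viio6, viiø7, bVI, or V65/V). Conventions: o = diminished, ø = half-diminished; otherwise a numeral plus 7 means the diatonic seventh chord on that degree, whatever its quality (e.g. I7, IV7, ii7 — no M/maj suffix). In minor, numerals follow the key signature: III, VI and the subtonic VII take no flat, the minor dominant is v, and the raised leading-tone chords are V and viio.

III64

The pitches A-C#-E form a major triad rooted on A.
In F# minor, A is the mediant; the diatonic major triad there is III.
With E in the bass the chord is in second inversion, so the figured bass is 64.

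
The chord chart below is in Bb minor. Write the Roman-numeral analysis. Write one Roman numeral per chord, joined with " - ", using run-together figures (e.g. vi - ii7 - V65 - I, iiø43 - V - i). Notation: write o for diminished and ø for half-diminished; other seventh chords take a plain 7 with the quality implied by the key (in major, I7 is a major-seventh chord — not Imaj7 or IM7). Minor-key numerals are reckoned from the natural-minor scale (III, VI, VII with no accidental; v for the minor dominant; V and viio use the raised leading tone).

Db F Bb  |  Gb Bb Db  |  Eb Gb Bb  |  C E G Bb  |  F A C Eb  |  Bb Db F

i6 - VI - iv - V7/V - V7 - i

Db-F-Bb: minor triad on Bb = scale degree 1 → i6.
Gb-Bb-Db: root Gb is the submediant; major triad there is VI.
Eb-Gb-Bb: minor triad on Eb = scale degree 4 → iv.
C-E-G-Bb: chromatic; C is V of V, so V7/V.
F-A-C-Eb: root F is the dominant; dominant seventh chord there is V7.
Bb-Db-F has root Bb, degree 1 in Bb minor, so i.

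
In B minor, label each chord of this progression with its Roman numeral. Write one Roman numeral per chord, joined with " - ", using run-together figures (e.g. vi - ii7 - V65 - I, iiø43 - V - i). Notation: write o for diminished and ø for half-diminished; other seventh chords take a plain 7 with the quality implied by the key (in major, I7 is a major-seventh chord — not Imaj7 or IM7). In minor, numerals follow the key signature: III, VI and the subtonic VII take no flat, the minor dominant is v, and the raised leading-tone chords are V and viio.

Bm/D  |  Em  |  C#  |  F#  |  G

i6 - iv - V/V - V - VI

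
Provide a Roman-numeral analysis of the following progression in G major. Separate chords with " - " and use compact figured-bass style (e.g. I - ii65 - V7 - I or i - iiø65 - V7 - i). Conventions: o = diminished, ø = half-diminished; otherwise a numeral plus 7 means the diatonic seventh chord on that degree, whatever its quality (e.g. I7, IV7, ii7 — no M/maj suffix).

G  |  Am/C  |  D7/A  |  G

I - ii6 - V43 - I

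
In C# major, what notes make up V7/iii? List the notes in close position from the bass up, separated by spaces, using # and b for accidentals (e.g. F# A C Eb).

V7/iii is a secondary dominant — the dominant seventh of iii. iii in C# major is E#, so the applied chord's root is B#, a perfect fifth above.
Building a dominant seventh chord on B# gives B#-D##-F##-A#.

B# D## F## A#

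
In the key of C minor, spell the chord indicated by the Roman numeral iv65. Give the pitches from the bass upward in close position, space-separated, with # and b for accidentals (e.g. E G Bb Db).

Ab C Eb F

In C minor, the subdominant is F, and the diatonic chord built there is a minor seventh chord.
Stacking thirds from F gives F-Ab-C-Eb.
With the 65 figure the chord is in first inversion; from the bass Ab upward in close position it reads Ab-C-Eb-F.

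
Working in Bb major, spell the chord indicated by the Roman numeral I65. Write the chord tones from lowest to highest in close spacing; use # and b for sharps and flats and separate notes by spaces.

D F A Bb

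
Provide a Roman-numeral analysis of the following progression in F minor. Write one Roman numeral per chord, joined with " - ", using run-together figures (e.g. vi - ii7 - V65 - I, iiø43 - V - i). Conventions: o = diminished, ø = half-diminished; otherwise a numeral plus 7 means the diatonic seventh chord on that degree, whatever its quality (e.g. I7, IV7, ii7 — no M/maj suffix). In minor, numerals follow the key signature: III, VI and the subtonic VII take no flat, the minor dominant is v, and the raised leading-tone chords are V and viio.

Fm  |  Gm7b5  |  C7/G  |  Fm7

i - iiø7 - V43 - i7

Fm has root F, degree 1 in F minor, so i.
Gm7b5: half-diminished seventh chord on G = scale degree 2 → iiø7.
C7/G: root C is the dominant; dominant seventh chord there is V43.
Fm7 has root F, degree 1 in F minor, so i7.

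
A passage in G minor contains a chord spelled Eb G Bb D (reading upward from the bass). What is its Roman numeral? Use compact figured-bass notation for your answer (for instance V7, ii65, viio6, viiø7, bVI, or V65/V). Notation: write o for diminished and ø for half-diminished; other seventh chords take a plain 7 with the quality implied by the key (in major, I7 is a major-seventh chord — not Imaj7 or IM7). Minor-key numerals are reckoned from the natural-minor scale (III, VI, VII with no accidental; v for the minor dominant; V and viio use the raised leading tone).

VI7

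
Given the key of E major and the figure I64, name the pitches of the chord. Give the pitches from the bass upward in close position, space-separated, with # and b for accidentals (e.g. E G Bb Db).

B E G#

The numeral's case and figure indicate a major triad. In E major its root, scale degree 1, is E.
That chord is spelled E-G#-B.
The figured bass 64 indicates second inversion, placing the fifth (B) in the bass: B-E-G#.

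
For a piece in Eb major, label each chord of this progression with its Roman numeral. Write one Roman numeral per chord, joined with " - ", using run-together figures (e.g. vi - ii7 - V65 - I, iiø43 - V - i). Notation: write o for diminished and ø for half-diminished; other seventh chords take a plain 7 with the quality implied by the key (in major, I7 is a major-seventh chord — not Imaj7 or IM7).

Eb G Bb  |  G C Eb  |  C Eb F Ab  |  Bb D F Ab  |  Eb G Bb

I - vi64 - ii43 - V7 - I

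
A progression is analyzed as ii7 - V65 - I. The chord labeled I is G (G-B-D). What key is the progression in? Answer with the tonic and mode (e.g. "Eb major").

The chord G is a major triad rooted on G; its label is I.
If G is scale degree 1 and the mode makes that degree carry a major triad, the tonic is G and the mode is major.

G major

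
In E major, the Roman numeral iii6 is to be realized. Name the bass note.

B

iii in E major has root G#; the chord is G#-B-D#.
The figure 6 means first inversion — the third is in the bass.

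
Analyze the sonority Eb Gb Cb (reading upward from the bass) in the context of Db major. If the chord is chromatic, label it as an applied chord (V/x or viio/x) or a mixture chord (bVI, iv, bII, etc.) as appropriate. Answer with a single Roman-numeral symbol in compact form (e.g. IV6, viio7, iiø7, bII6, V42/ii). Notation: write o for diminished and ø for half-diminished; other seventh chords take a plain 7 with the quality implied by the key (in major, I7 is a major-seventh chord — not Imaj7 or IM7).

bVII6

The pitches Cb-Eb-Gb form a major triad rooted on Cb.
Cb is the lowered seventh degree of Db major (diatonic 7 would be C). This is a major triad on the lowered seventh degree (the subtonic), borrowed from the parallel minor.
With Eb in the bass the chord is in first inversion, so the figured bass is 6.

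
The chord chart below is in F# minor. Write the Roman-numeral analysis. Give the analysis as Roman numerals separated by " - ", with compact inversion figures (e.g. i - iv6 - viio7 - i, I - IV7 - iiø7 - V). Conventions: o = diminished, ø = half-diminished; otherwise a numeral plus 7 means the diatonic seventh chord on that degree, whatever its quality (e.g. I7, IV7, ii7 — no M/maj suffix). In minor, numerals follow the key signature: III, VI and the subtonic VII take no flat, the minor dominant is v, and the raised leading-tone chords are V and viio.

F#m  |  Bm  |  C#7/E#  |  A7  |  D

F#m: root F# is the tonic; minor triad there is i.
Bm has root B, degree 4 in F# minor, so iv.
C#7/E# has root C#, degree 5 in F# minor, so V65.
A7: a dominant seventh chord on A, the applied dominant of VI → V7/VI.
D: major triad on D = scale degree 6 → VI.

i - iv - V65 - V7/VI - VI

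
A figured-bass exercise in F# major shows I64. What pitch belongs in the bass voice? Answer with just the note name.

C#

I in F# major has root F#; the chord is F#-A#-C#.
The figure 64 means second inversion — the fifth is in the bass.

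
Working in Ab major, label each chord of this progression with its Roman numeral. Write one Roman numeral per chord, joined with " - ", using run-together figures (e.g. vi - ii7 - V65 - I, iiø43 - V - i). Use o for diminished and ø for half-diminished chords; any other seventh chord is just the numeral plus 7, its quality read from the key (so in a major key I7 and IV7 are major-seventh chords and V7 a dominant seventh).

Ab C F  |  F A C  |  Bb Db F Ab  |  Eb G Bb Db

vi6 - V/ii - ii7 - V7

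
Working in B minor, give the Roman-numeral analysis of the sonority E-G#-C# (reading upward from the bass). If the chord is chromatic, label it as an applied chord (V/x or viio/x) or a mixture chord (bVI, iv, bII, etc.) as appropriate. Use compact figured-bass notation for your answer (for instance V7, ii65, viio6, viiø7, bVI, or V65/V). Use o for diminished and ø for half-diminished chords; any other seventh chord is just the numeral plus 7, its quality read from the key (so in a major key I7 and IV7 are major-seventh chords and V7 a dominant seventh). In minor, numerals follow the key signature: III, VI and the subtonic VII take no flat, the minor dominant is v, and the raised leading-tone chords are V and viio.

Stacked in thirds the chord is C#-E-G#: a minor triad on C#.
C# is the second degree of B minor. This is the minor supertonic, borrowed from the parallel major (the Dorian ii).
With E in the bass the chord is in first inversion, so the figured bass is 6.

ii6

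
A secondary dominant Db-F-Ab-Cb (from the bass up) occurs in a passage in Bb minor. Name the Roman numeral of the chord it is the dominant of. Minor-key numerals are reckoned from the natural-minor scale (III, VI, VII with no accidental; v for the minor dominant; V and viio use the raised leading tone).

VI

The chord is a dominant seventh chord on Db.
A dominant resolves down a perfect fifth: Db → Gb. In Bb minor, Gb is scale degree 6, i.e. VI.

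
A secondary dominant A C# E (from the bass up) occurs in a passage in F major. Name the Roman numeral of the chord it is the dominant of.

The chord is a major triad on A.
A dominant resolves down a perfect fifth: A → D. In F major, D is scale degree 6, i.e. vi.

vi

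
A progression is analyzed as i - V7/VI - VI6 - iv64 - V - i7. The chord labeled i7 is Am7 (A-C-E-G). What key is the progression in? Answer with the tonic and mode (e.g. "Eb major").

A minor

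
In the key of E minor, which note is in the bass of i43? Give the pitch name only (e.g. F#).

i in E minor has root E; the chord is E-G-B-D.
The figure 43 means second inversion — the fifth is in the bass.

B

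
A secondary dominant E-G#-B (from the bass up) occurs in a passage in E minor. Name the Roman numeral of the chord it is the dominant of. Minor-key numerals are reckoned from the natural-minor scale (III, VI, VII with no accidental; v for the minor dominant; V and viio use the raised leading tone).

iv

The chord is a major triad on E.
A dominant resolves down a perfect fifth: E → A. In E minor, A is scale degree 4, i.e. iv.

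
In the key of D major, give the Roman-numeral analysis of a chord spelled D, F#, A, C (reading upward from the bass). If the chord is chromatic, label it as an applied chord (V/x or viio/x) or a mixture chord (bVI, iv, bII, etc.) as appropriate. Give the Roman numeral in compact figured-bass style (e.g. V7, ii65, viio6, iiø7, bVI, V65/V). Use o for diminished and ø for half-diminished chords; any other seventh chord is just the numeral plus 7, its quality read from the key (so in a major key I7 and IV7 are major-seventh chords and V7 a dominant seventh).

Stacked in thirds the chord is D-F#-A-C: a dominant seventh chord on D.
D is not a diatonic chord root with this quality in D major, but it lies a perfect fifth above G (IV), so the chord functions as an applied dominant of IV.

V7/IV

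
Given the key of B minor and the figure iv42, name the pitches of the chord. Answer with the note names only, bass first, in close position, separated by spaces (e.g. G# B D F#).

The numeral's case and figure indicate a minor seventh chord. In B minor its root, scale degree 4, is E.
Stacking thirds from E gives E-G-B-D.
With the 42 figure the chord is in third inversion; from the bass D upward in close position it reads D-E-G-B.

D E G B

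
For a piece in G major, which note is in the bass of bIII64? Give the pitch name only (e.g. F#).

bIII in G major has root Bb; the chord is Bb-D-F.
The figure 64 means second inversion — the fifth is in the bass.

F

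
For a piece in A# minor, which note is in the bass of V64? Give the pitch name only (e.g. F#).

V in A# minor has root E#; the chord is E#-G##-B#.
The figure 64 means second inversion — the fifth is in the bass.

B#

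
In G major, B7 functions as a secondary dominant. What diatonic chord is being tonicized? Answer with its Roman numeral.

vi

The chord is a dominant seventh chord on B.
A dominant resolves down a perfect fifth: B → E. In G major, E is scale degree 6, i.e. vi.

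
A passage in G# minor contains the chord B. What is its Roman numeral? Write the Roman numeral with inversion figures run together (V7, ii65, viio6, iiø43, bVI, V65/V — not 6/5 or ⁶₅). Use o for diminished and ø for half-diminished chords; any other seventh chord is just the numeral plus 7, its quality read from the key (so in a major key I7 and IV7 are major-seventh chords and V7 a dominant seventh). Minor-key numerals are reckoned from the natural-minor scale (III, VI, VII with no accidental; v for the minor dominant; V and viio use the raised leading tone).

The pitches B-D#-F# form a major triad rooted on B.
In G# minor, B is the mediant; the diatonic major triad there is III.

III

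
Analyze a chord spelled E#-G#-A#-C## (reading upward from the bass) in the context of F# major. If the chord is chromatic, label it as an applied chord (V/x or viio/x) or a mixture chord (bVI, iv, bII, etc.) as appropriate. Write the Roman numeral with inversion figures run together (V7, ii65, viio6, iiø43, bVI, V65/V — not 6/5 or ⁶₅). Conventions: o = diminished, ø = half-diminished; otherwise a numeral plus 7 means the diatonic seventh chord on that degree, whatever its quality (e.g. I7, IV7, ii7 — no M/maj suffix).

Stacked in thirds the chord is A#-C##-E#-G#: a dominant seventh chord on A#.
A# is not a diatonic chord root with this quality in F# major, but it lies a perfect fifth above D# (vi), so the chord functions as an applied dominant of vi.
With E# in the bass the chord is in second inversion, so the figured bass is 43.

V43/vi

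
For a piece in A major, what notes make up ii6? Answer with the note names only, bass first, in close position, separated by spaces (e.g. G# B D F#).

D F# B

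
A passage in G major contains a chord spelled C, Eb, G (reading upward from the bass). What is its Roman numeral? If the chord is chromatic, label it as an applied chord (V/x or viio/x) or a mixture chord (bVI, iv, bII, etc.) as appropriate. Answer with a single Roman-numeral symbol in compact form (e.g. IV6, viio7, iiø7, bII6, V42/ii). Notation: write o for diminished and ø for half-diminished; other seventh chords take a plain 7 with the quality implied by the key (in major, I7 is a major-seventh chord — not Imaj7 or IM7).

iv

The pitches C-Eb-G form a minor triad rooted on C.
C is the fourth degree of G major. This is the minor subdominant, borrowed from the parallel minor.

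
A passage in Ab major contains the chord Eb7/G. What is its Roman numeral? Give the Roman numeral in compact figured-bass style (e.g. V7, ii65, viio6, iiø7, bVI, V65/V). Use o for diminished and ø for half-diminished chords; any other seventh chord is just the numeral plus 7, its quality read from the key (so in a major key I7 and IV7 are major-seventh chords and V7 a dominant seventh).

V65

The pitches Eb-G-Bb-Db form a dominant seventh chord rooted on Eb.
Eb is scale degree 5 in Ab major, and a dominant seventh chord on that degree is written V7.
With G in the bass the chord is in first inversion, so the figured bass is 65.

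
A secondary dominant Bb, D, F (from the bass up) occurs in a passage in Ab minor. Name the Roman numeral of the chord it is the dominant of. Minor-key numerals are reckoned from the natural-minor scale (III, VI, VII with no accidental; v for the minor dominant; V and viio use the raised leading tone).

V

The chord is a major triad on Bb.
A dominant resolves down a perfect fifth: Bb → Eb. In Ab minor, Eb is scale degree 5, i.e. V.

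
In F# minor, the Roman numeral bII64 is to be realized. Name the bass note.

D

bII in F# minor has root G; the chord is G-B-D.
The figure 64 means second inversion — the fifth is in the bass.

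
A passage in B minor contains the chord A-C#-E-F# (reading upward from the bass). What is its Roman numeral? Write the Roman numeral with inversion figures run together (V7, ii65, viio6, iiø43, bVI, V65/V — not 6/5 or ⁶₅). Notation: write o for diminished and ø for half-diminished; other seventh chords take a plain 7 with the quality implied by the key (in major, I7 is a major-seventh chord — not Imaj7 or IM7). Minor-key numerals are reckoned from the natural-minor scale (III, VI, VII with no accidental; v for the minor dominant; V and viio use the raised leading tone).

The pitches F#-A-C#-E form a minor seventh chord rooted on F#.
F# is scale degree 5 in B minor, and a minor seventh chord on that degree is written v7.
With A in the bass the chord is in first inversion, so the figured bass is 65.

v65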